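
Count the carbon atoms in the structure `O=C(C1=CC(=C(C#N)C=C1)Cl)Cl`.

8

The symbol for carbon appears 8 times in the SMILES. (Cl is a single chlorine, not C + l.)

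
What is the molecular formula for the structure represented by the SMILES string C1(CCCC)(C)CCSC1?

Heavy atoms from the SMILES: 9 C, 1 S.
Implicit hydrogens by atom environment:
  6 × C: 2 H each → 12
  2 × C: 3 H each → 6
  1 × C: no H
  1 × S: no H
  Total hydrogens = 18.
Molecular formula: C9H18S

C9H18S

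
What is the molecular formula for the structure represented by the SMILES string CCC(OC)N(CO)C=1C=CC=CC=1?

C11H17NO2

Heavy atoms from the SMILES: 11 C, 1 N, 2 O.
Implicit hydrogens by atom environment:
  5 × C (aromatic): 1 H each → 5
  2 × C: 3 H each → 6
  2 × C: 2 H each → 4
  1 × C: 1 H
  1 × C (aromatic): no H
  1 × N: no H
  1 × O: 1 H
  1 × O: no H
  Total hydrogens = 17.
Molecular formula: C11H17NO2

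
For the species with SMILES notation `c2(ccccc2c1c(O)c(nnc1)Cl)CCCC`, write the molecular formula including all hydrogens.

Heavy atoms from the SMILES: 14 C, 1 Cl, 2 N, 1 O.
Implicit hydrogens by atom environment:
  5 × C (aromatic): 1 H each → 5
  5 × C (aromatic): no H
  3 × C: 2 H each → 6
  2 × N (aromatic): no H
  1 × C: 3 H
  1 × Cl: no H
  1 × O: 1 H
  Total hydrogens = 15.
Molecular formula: C14H15ClN2O

C14H15ClN2O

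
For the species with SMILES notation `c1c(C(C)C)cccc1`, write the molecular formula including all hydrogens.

Heavy atoms from the SMILES: 9 C.
Implicit hydrogens by atom environment:
  5 × C (aromatic): 1 H each → 5
  2 × C: 3 H each → 6
  1 × C: 1 H
  1 × C (aromatic): no H
  Total hydrogens = 12.
Molecular formula: C9H12

C9H12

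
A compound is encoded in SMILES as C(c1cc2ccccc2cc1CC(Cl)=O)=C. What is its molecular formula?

Heavy atoms from the SMILES: 14 C, 1 Cl, 1 O.
Implicit hydrogens by atom environment:
  6 × C (aromatic): 1 H each → 6
  4 × C (aromatic): no H
  2 × C: 2 H each → 4
  1 × C: 1 H
  1 × C: no H
  1 × Cl: no H
  1 × O: no H
  Total hydrogens = 11.
Molecular formula: C14H11ClO

C14H11ClO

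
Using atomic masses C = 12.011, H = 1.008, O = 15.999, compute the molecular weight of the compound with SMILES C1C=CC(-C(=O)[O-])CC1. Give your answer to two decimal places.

Molecular formula: C7H9O2-.
M = 7×12.011 + 9×1.008 + 2×15.999 = 125.15 g/mol.

125.15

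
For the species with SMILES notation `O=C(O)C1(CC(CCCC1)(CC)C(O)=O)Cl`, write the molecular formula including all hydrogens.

Heavy atoms from the SMILES: 11 C, 1 Cl, 4 O.
Implicit hydrogens by atom environment:
  6 × C: 2 H each → 12
  4 × C: no H
  2 × O: 1 H each → 2
  2 × O: no H
  1 × C: 3 H
  1 × Cl: no H
  Total hydrogens = 17.
Molecular formula: C11H17ClO4

C11H17ClO4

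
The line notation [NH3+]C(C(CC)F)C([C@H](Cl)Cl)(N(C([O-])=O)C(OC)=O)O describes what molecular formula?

Heavy atoms from the SMILES: 9 C, 2 Cl, 1 F, 2 N, 5 O.
Implicit hydrogens by atom environment:
  3 × C: 1 H each → 3
  3 × C: no H
  3 × O: no H
  2 × C: 3 H each → 6
  2 × Cl: no H
  1 × C: 2 H
  1 × F: no H
  1 × N (charge +1): 3 H
  1 × N: no H
  1 × O: 1 H
  1 × O (charge -1): no H
  Total hydrogens = 15.
Molecular formula: C9H15Cl2FN2O5

C9H15Cl2FN2O5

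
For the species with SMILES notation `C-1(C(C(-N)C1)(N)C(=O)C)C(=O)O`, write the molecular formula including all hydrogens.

C7H12N2O3

Heavy atoms from the SMILES: 7 C, 2 N, 3 O.
Implicit hydrogens by atom environment:
  3 × C: no H
  2 × C: 1 H each → 2
  2 × N: 2 H each → 4
  2 × O: no H
  1 × C: 3 H
  1 × C: 2 H
  1 × O: 1 H
  Total hydrogens = 12.
Molecular formula: C7H12N2O3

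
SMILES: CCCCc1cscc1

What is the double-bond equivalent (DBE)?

3

Molecular formula from the SMILES: C8H12S.
DoU = (2C + 2 + N − H − X)/2 = (2·8 + 2 + 0 − 12 − 0)/2 = 6/2 = 3.
(Structurally: 1 ring(s) + 2 π bond(s) = 3.)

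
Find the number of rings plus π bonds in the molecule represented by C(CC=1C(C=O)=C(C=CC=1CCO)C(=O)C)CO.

6

Molecular formula from the SMILES: C14H18O4.
DoU = (2C + 2 + N − H − X)/2 = (2·14 + 2 + 0 − 18 − 0)/2 = 12/2 = 6.
(Structurally: 1 ring(s) + 5 π bond(s) = 6.)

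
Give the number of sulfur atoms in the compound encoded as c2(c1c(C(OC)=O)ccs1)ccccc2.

1

The symbol for sulfur appears 1 time in the SMILES.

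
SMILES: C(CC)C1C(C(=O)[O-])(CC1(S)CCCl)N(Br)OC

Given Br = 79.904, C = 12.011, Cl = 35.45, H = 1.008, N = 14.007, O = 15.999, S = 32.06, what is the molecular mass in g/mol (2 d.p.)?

359.68

Molecular formula: C11H18BrClNO3S-.
M = 1×79.904 + 11×12.011 + 1×35.45 + 18×1.008 + 1×14.007 + 3×15.999 + 1×32.06 = 359.68 g/mol.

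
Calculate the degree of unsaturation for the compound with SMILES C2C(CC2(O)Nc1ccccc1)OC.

5

Molecular formula from the SMILES: C11H15NO2.
DoU = (2C + 2 + N − H − X)/2 = (2·11 + 2 + 1 − 15 − 0)/2 = 10/2 = 5.
(Structurally: 2 ring(s) + 3 π bond(s) = 5.)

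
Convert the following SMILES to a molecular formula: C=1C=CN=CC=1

Heavy atoms from the SMILES: 5 C, 1 N.
Implicit hydrogens by atom environment:
  5 × C (aromatic): 1 H each → 5
  1 × N (aromatic): no H
  Total hydrogens = 5.
Molecular formula: C5H5N

C5H5N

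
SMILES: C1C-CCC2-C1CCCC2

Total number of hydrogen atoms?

18

Hydrogens are implicit in SMILES; fill each atom to its normal valence:
  8 × C: 2 H each → 16
  2 × C: 1 H each → 2
  Total hydrogens = 18.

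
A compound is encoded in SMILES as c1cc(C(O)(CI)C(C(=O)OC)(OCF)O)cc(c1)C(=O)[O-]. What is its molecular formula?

Heavy atoms from the SMILES: 13 C, 1 F, 1 I, 7 O.
Implicit hydrogens by atom environment:
  4 × C (aromatic): 1 H each → 4
  4 × C: no H
  4 × O: no H
  2 × C: 2 H each → 4
  2 × C (aromatic): no H
  2 × O: 1 H each → 2
  1 × C: 3 H
  1 × F: no H
  1 × I: no H
  1 × O (charge -1): no H
  Total hydrogens = 13.
Net charge -1.
Molecular formula: C13H13FIO7-

C13H13FIO7-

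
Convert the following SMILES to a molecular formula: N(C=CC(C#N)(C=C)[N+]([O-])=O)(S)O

Heavy atoms from the SMILES: 6 C, 3 N, 3 O, 1 S.
Implicit hydrogens by atom environment:
  3 × C: 1 H each → 3
  2 × C: no H
  2 × N: no H
  1 × C: 2 H
  1 × N (charge +1): no H
  1 × O: 1 H
  1 × O: no H
  1 × O (charge -1): no H
  1 × S: 1 H
  Total hydrogens = 7.
Molecular formula: C6H7N3O3S

C6H7N3O3S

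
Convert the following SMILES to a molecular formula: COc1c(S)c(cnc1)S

C6H7NOS2

Heavy atoms from the SMILES: 6 C, 1 N, 1 O, 2 S.
Implicit hydrogens by atom environment:
  3 × C (aromatic): no H
  2 × C (aromatic): 1 H each → 2
  2 × S: 1 H each → 2
  1 × C: 3 H
  1 × N (aromatic): no H
  1 × O: no H
  Total hydrogens = 7.
Molecular formula: C6H7NOS2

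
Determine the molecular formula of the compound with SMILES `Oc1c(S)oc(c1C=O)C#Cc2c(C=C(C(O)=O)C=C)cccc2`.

C18H12O5S

Heavy atoms from the SMILES: 18 C, 5 O, 1 S.
Implicit hydrogens by atom environment:
  6 × C (aromatic): no H
  4 × C (aromatic): 1 H each → 4
  4 × C: no H
  3 × C: 1 H each → 3
  2 × O: 1 H each → 2
  2 × O: no H
  1 × C: 2 H
  1 × O (aromatic): no H
  1 × S: 1 H
  Total hydrogens = 12.
Molecular formula: C18H12O5S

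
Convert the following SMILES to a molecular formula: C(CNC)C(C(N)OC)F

C6H15FN2O

Heavy atoms from the SMILES: 6 C, 1 F, 2 N, 1 O.
Implicit hydrogens by atom environment:
  2 × C: 3 H each → 6
  2 × C: 2 H each → 4
  2 × C: 1 H each → 2
  1 × F: no H
  1 × N: 2 H
  1 × N: 1 H
  1 × O: no H
  Total hydrogens = 15.
Molecular formula: C6H15FN2O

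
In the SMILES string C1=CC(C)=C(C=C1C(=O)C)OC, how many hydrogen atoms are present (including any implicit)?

12

Hydrogens are implicit in SMILES; fill each atom to its normal valence:
  3 × C: 3 H each → 9
  3 × C (aromatic): 1 H each → 3
  3 × C (aromatic): no H
  2 × O: no H
  1 × C: no H
  Total hydrogens = 12.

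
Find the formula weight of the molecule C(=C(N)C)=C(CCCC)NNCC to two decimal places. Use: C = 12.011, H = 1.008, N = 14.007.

Molecular formula: C10H21N3.
M = 10×12.011 + 21×1.008 + 3×14.007 = 183.30 g/mol.

183.30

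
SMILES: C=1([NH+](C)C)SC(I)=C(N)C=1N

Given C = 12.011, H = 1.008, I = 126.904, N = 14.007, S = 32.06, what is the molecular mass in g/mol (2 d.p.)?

284.14

Molecular formula: C6H11IN3S+.
M = 6×12.011 + 11×1.008 + 1×126.904 + 3×14.007 + 1×32.06 = 284.14 g/mol.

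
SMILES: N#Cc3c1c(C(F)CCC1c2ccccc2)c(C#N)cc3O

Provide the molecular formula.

Heavy atoms from the SMILES: 18 C, 1 F, 2 N, 1 O.
Implicit hydrogens by atom environment:
  6 × C (aromatic): 1 H each → 6
  6 × C (aromatic): no H
  2 × C: 2 H each → 4
  2 × C: 1 H each → 2
  2 × C: no H
  2 × N: no H
  1 × F: no H
  1 × O: 1 H
  Total hydrogens = 13.
Molecular formula: C18H13FN2O

C18H13FN2O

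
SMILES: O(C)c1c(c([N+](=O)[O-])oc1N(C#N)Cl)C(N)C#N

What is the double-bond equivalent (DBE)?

Molecular formula from the SMILES: C8H6ClN5O4.
DoU = (2C + 2 + N − H − X)/2 = (2·8 + 2 + 5 − 6 − 1)/2 = 16/2 = 8.
(Structurally: 1 ring(s) + 7 π bond(s) = 8.)

8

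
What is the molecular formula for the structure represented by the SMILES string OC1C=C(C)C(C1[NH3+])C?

C7H14NO+

Heavy atoms from the SMILES: 7 C, 1 N, 1 O.
Implicit hydrogens by atom environment:
  4 × C: 1 H each → 4
  2 × C: 3 H each → 6
  1 × C: no H
  1 × N (charge +1): 3 H
  1 × O: 1 H
  Total hydrogens = 14.
Net charge +1.
Molecular formula: C7H14NO+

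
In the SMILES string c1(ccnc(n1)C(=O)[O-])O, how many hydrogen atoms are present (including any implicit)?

Hydrogens are implicit in SMILES; fill each atom to its normal valence:
  2 × C (aromatic): 1 H each → 2
  2 × C (aromatic): no H
  2 × N (aromatic): no H
  1 × C: no H
  1 × O: 1 H
  1 × O: no H
  1 × O (charge -1): no H
  Total hydrogens = 3.

3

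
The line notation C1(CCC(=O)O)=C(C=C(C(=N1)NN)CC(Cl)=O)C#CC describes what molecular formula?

Heavy atoms from the SMILES: 13 C, 1 Cl, 3 N, 3 O.
Implicit hydrogens by atom environment:
  4 × C (aromatic): no H
  4 × C: no H
  3 × C: 2 H each → 6
  2 × O: no H
  1 × C: 3 H
  1 × C (aromatic): 1 H
  1 × Cl: no H
  1 × N: 2 H
  1 × N: 1 H
  1 × N (aromatic): no H
  1 × O: 1 H
  Total hydrogens = 14.
Molecular formula: C13H14ClN3O3

C13H14ClN3O3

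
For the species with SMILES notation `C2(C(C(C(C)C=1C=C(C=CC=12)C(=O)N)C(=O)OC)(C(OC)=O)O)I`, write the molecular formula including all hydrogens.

Heavy atoms from the SMILES: 16 C, 1 I, 1 N, 6 O.
Implicit hydrogens by atom environment:
  5 × O: no H
  4 × C: no H
  3 × C: 3 H each → 9
  3 × C (aromatic): 1 H each → 3
  3 × C: 1 H each → 3
  3 × C (aromatic): no H
  1 × I: no H
  1 × N: 2 H
  1 × O: 1 H
  Total hydrogens = 18.
Molecular formula: C16H18INO6

C16H18INO6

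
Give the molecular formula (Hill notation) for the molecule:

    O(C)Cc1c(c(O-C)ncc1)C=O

C9H11NO3

Heavy atoms from the SMILES: 9 C, 1 N, 3 O.
Implicit hydrogens by atom environment:
  3 × C (aromatic): no H
  3 × O: no H
  2 × C: 3 H each → 6
  2 × C (aromatic): 1 H each → 2
  1 × C: 2 H
  1 × C: 1 H
  1 × N (aromatic): no H
  Total hydrogens = 11.
Molecular formula: C9H11NO3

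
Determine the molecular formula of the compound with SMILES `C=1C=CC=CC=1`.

C6H6

Heavy atoms from the SMILES: 6 C.
Implicit hydrogens by atom environment:
  6 × C (aromatic): 1 H each → 6
  Total hydrogens = 6.
Molecular formula: C6H6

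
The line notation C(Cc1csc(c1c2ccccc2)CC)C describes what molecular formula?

Heavy atoms from the SMILES: 15 C, 1 S.
Implicit hydrogens by atom environment:
  6 × C (aromatic): 1 H each → 6
  4 × C (aromatic): no H
  3 × C: 2 H each → 6
  2 × C: 3 H each → 6
  1 × S (aromatic): no H
  Total hydrogens = 18.
Molecular formula: C15H18S

C15H18S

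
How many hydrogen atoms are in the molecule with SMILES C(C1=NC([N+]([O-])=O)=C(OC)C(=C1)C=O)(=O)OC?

Hydrogens are implicit in SMILES; fill each atom to its normal valence:
  5 × O: no H
  4 × C (aromatic): no H
  2 × C: 3 H each → 6
  1 × C (aromatic): 1 H
  1 × C: 1 H
  1 × C: no H
  1 × N (aromatic): no H
  1 × N (charge +1): no H
  1 × O (charge -1): no H
  Total hydrogens = 8.

8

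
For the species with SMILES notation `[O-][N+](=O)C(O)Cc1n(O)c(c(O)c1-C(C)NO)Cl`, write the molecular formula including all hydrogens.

C8H12ClN3O6

Heavy atoms from the SMILES: 8 C, 1 Cl, 3 N, 6 O.
Implicit hydrogens by atom environment:
  4 × C (aromatic): no H
  4 × O: 1 H each → 4
  2 × C: 1 H each → 2
  1 × C: 3 H
  1 × C: 2 H
  1 × Cl: no H
  1 × N: 1 H
  1 × N (aromatic): no H
  1 × N (charge +1): no H
  1 × O: no H
  1 × O (charge -1): no H
  Total hydrogens = 12.
Molecular formula: C8H12ClN3O6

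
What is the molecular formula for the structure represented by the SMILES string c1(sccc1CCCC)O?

C8H12OS

Heavy atoms from the SMILES: 8 C, 1 O, 1 S.
Implicit hydrogens by atom environment:
  3 × C: 2 H each → 6
  2 × C (aromatic): 1 H each → 2
  2 × C (aromatic): no H
  1 × C: 3 H
  1 × O: 1 H
  1 × S (aromatic): no H
  Total hydrogens = 12.
Molecular formula: C8H12OS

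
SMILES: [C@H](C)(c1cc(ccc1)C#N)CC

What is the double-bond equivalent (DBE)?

Molecular formula from the SMILES: C11H13N.
DoU = (2C + 2 + N − H − X)/2 = (2·11 + 2 + 1 − 13 − 0)/2 = 12/2 = 6.
(Structurally: 1 ring(s) + 5 π bond(s) = 6.)

6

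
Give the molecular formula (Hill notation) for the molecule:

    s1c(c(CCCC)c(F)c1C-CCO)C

Heavy atoms from the SMILES: 12 C, 1 F, 1 O, 1 S.
Implicit hydrogens by atom environment:
  6 × C: 2 H each → 12
  4 × C (aromatic): no H
  2 × C: 3 H each → 6
  1 × F: no H
  1 × O: 1 H
  1 × S (aromatic): no H
  Total hydrogens = 19.
Molecular formula: C12H19FOS

C12H19FOS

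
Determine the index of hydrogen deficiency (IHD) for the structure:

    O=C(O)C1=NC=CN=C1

Molecular formula from the SMILES: C5H4N2O2.
DoU = (2C + 2 + N − H − X)/2 = (2·5 + 2 + 2 − 4 − 0)/2 = 10/2 = 5.
(Structurally: 1 ring(s) + 4 π bond(s) = 5.)

5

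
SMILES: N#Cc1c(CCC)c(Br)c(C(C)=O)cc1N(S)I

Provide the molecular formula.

C12H12BrIN2OS

Heavy atoms from the SMILES: 1 Br, 12 C, 1 I, 2 N, 1 O, 1 S.
Implicit hydrogens by atom environment:
  5 × C (aromatic): no H
  2 × C: 3 H each → 6
  2 × C: 2 H each → 4
  2 × C: no H
  2 × N: no H
  1 × Br: no H
  1 × C (aromatic): 1 H
  1 × I: no H
  1 × O: no H
  1 × S: 1 H
  Total hydrogens = 12.
Molecular formula: C12H12BrIN2OS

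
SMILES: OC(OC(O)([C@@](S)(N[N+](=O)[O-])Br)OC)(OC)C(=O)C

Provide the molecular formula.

C7H13BrN2O8S

Heavy atoms from the SMILES: 1 Br, 7 C, 2 N, 8 O, 1 S.
Implicit hydrogens by atom environment:
  5 × O: no H
  4 × C: no H
  3 × C: 3 H each → 9
  2 × O: 1 H each → 2
  1 × Br: no H
  1 × N: 1 H
  1 × N (charge +1): no H
  1 × O (charge -1): no H
  1 × S: 1 H
  Total hydrogens = 13.
Molecular formula: C7H13BrN2O8S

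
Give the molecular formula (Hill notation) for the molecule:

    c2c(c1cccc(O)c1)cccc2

Heavy atoms from the SMILES: 12 C, 1 O.
Implicit hydrogens by atom environment:
  9 × C (aromatic): 1 H each → 9
  3 × C (aromatic): no H
  1 × O: 1 H
  Total hydrogens = 10.
Molecular formula: C12H10O

C12H10O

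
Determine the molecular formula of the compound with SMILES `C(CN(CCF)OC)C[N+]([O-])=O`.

Heavy atoms from the SMILES: 6 C, 1 F, 2 N, 3 O.
Implicit hydrogens by atom environment:
  5 × C: 2 H each → 10
  2 × O: no H
  1 × C: 3 H
  1 × F: no H
  1 × N: no H
  1 × N (charge +1): no H
  1 × O (charge -1): no H
  Total hydrogens = 13.
Molecular formula: C6H13FN2O3

C6H13FN2O3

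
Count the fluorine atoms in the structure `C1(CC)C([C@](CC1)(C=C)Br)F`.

1

The symbol for fluorine appears 1 time in the SMILES.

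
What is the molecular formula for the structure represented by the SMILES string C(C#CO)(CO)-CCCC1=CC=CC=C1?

Heavy atoms from the SMILES: 13 C, 2 O.
Implicit hydrogens by atom environment:
  5 × C (aromatic): 1 H each → 5
  4 × C: 2 H each → 8
  2 × C: no H
  2 × O: 1 H each → 2
  1 × C: 1 H
  1 × C (aromatic): no H
  Total hydrogens = 16.
Molecular formula: C13H16O2

C13H16O2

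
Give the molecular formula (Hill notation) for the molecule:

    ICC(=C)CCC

Heavy atoms from the SMILES: 6 C, 1 I.
Implicit hydrogens by atom environment:
  4 × C: 2 H each → 8
  1 × C: 3 H
  1 × C: no H
  1 × I: no H
  Total hydrogens = 11.
Molecular formula: C6H11I

C6H11I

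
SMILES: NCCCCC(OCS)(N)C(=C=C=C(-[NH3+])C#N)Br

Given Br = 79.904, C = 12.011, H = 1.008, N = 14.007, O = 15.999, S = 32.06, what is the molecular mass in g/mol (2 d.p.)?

Molecular formula: C11H18BrN4OS+.
M = 1×79.904 + 11×12.011 + 18×1.008 + 4×14.007 + 1×15.999 + 1×32.06 = 334.26 g/mol.

334.26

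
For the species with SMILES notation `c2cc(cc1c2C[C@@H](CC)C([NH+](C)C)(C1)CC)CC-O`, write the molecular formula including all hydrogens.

C18H30NO+

Heavy atoms from the SMILES: 18 C, 1 N, 1 O.
Implicit hydrogens by atom environment:
  6 × C: 2 H each → 12
  4 × C: 3 H each → 12
  3 × C (aromatic): 1 H each → 3
  3 × C (aromatic): no H
  1 × C: 1 H
  1 × C: no H
  1 × N (charge +1): 1 H
  1 × O: 1 H
  Total hydrogens = 30.
Net charge +1.
Molecular formula: C18H30NO+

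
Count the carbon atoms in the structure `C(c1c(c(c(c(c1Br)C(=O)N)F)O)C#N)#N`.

9

The symbol for carbon appears 9 times in the SMILES. Lowercase c denotes aromatic carbon and counts toward C.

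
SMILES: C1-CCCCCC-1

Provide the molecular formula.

C7H14

Heavy atoms from the SMILES: 7 C.
Implicit hydrogens by atom environment:
  7 × C: 2 H each → 14
  Total hydrogens = 14.
Molecular formula: C7H14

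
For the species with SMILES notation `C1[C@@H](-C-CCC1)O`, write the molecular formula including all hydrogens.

Heavy atoms from the SMILES: 6 C, 1 O.
Implicit hydrogens by atom environment:
  5 × C: 2 H each → 10
  1 × C: 1 H
  1 × O: 1 H
  Total hydrogens = 12.
Molecular formula: C6H12O

C6H12O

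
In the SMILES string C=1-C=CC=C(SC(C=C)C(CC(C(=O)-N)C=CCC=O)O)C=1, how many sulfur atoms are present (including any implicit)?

1

The symbol for sulfur appears 1 time in the SMILES.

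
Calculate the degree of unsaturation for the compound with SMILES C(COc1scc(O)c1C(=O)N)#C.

Molecular formula from the SMILES: C8H7NO3S.
DoU = (2C + 2 + N − H − X)/2 = (2·8 + 2 + 1 − 7 − 0)/2 = 12/2 = 6.
(Structurally: 1 ring(s) + 5 π bond(s) = 6.)

6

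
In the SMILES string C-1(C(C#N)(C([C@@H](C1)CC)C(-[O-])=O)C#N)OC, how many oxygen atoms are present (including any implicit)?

3

The symbol for oxygen appears 3 times in the SMILES.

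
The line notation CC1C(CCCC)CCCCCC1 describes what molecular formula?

Heavy atoms from the SMILES: 13 C.
Implicit hydrogens by atom environment:
  9 × C: 2 H each → 18
  2 × C: 3 H each → 6
  2 × C: 1 H each → 2
  Total hydrogens = 26.
Molecular formula: C13H26

C13H26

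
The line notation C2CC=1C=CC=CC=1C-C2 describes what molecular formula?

Heavy atoms from the SMILES: 10 C.
Implicit hydrogens by atom environment:
  4 × C: 2 H each → 8
  4 × C (aromatic): 1 H each → 4
  2 × C (aromatic): no H
  Total hydrogens = 12.
Molecular formula: C10H12

C10H12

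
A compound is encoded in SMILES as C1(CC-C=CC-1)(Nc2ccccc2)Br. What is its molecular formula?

Heavy atoms from the SMILES: 1 Br, 12 C, 1 N.
Implicit hydrogens by atom environment:
  5 × C (aromatic): 1 H each → 5
  3 × C: 2 H each → 6
  2 × C: 1 H each → 2
  1 × Br: no H
  1 × C: no H
  1 × C (aromatic): no H
  1 × N: 1 H
  Total hydrogens = 14.
Molecular formula: C12H14BrN

C12H14BrN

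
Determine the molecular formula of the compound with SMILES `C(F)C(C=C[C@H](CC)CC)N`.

C9H18FN

Heavy atoms from the SMILES: 9 C, 1 F, 1 N.
Implicit hydrogens by atom environment:
  4 × C: 1 H each → 4
  3 × C: 2 H each → 6
  2 × C: 3 H each → 6
  1 × F: no H
  1 × N: 2 H
  Total hydrogens = 18.
Molecular formula: C9H18FN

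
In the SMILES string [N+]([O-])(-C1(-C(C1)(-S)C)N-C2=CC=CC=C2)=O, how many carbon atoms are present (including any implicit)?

The symbol for carbon appears 10 times in the SMILES.

10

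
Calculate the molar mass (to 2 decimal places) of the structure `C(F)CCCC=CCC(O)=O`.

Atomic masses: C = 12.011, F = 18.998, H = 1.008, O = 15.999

160.19

Molecular formula: C8H13FO2.
M = 8×12.011 + 1×18.998 + 13×1.008 + 2×15.999 = 160.19 g/mol.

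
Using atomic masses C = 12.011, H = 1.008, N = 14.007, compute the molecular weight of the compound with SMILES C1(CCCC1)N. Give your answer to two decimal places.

Molecular formula: C5H11N.
M = 5×12.011 + 11×1.008 + 1×14.007 = 85.15 g/mol.

85.15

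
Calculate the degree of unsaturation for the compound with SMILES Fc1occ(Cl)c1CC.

3

Molecular formula from the SMILES: C6H6ClFO.
DoU = (2C + 2 + N − H − X)/2 = (2·6 + 2 + 0 − 6 − 2)/2 = 6/2 = 3.
(Structurally: 1 ring(s) + 2 π bond(s) = 3.)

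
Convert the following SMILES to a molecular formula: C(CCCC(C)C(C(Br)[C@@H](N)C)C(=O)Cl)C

Heavy atoms from the SMILES: 1 Br, 12 C, 1 Cl, 1 N, 1 O.
Implicit hydrogens by atom environment:
  4 × C: 2 H each → 8
  4 × C: 1 H each → 4
  3 × C: 3 H each → 9
  1 × Br: no H
  1 × C: no H
  1 × Cl: no H
  1 × N: 2 H
  1 × O: no H
  Total hydrogens = 23.
Molecular formula: C12H23BrClNO

C12H23BrClNO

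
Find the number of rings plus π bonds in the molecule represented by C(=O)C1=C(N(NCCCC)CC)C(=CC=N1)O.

5

Molecular formula from the SMILES: C12H19N3O2.
DoU = (2C + 2 + N − H − X)/2 = (2·12 + 2 + 3 − 19 − 0)/2 = 10/2 = 5.
(Structurally: 1 ring(s) + 4 π bond(s) = 5.)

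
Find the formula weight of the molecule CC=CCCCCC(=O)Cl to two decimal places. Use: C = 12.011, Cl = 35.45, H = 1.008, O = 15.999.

Molecular formula: C8H13ClO.
M = 8×12.011 + 1×35.45 + 13×1.008 + 1×15.999 = 160.64 g/mol.

160.64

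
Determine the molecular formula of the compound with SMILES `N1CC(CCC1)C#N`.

C6H10N2

Heavy atoms from the SMILES: 6 C, 2 N.
Implicit hydrogens by atom environment:
  4 × C: 2 H each → 8
  1 × C: 1 H
  1 × C: no H
  1 × N: 1 H
  1 × N: no H
  Total hydrogens = 10.
Molecular formula: C6H10N2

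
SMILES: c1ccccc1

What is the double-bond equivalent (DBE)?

4

Molecular formula from the SMILES: C6H6.
DoU = (2C + 2 + N − H − X)/2 = (2·6 + 2 + 0 − 6 − 0)/2 = 8/2 = 4.
(Structurally: 1 ring(s) + 3 π bond(s) = 4.)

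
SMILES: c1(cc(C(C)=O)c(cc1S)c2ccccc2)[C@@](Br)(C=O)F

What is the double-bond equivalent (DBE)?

10

Molecular formula from the SMILES: C16H12BrFO2S.
DoU = (2C + 2 + N − H − X)/2 = (2·16 + 2 + 0 − 12 − 2)/2 = 20/2 = 10.
(Structurally: 2 ring(s) + 8 π bond(s) = 10.)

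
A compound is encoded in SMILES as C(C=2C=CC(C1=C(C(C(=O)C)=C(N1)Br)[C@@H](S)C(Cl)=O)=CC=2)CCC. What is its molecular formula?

Heavy atoms from the SMILES: 1 Br, 18 C, 1 Cl, 1 N, 2 O, 1 S.
Implicit hydrogens by atom environment:
  6 × C (aromatic): no H
  4 × C (aromatic): 1 H each → 4
  3 × C: 2 H each → 6
  2 × C: 3 H each → 6
  2 × C: no H
  2 × O: no H
  1 × Br: no H
  1 × C: 1 H
  1 × Cl: no H
  1 × N (aromatic): 1 H
  1 × S: 1 H
  Total hydrogens = 19.
Molecular formula: C18H19BrClNO2S

C18H19BrClNO2S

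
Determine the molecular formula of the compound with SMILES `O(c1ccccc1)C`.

C7H8O

Heavy atoms from the SMILES: 7 C, 1 O.
Implicit hydrogens by atom environment:
  5 × C (aromatic): 1 H each → 5
  1 × C: 3 H
  1 × C (aromatic): no H
  1 × O: no H
  Total hydrogens = 8.
Molecular formula: C7H8O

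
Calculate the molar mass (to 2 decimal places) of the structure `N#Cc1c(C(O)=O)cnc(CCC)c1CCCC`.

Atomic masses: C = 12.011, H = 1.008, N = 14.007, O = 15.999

246.31

Molecular formula: C14H18N2O2.
M = 14×12.011 + 18×1.008 + 2×14.007 + 2×15.999 = 246.31 g/mol.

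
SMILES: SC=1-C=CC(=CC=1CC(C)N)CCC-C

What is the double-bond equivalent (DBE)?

4

Molecular formula from the SMILES: C13H21NS.
DoU = (2C + 2 + N − H − X)/2 = (2·13 + 2 + 1 − 21 − 0)/2 = 8/2 = 4.
(Structurally: 1 ring(s) + 3 π bond(s) = 4.)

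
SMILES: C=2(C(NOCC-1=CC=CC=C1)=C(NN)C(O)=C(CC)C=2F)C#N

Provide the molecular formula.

C16H17FN4O2

Heavy atoms from the SMILES: 16 C, 1 F, 4 N, 2 O.
Implicit hydrogens by atom environment:
  7 × C (aromatic): no H
  5 × C (aromatic): 1 H each → 5
  2 × C: 2 H each → 4
  2 × N: 1 H each → 2
  1 × C: 3 H
  1 × C: no H
  1 × F: no H
  1 × N: 2 H
  1 × N: no H
  1 × O: 1 H
  1 × O: no H
  Total hydrogens = 17.
Molecular formula: C16H17FN4O2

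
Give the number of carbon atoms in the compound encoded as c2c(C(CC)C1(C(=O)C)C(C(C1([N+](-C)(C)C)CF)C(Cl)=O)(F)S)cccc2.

20

The symbol for carbon appears 20 times in the SMILES. Lowercase c denotes aromatic carbon and counts toward C.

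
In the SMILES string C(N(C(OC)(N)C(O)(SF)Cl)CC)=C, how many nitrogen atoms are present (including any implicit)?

2

The symbol for nitrogen appears 2 times in the SMILES.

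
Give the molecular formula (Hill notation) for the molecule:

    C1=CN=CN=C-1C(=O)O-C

Heavy atoms from the SMILES: 6 C, 2 N, 2 O.
Implicit hydrogens by atom environment:
  3 × C (aromatic): 1 H each → 3
  2 × N (aromatic): no H
  2 × O: no H
  1 × C: 3 H
  1 × C (aromatic): no H
  1 × C: no H
  Total hydrogens = 6.
Molecular formula: C6H6N2O2

C6H6N2O2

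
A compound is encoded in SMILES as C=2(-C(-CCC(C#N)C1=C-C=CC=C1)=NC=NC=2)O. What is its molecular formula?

Heavy atoms from the SMILES: 14 C, 3 N, 1 O.
Implicit hydrogens by atom environment:
  7 × C (aromatic): 1 H each → 7
  3 × C (aromatic): no H
  2 × C: 2 H each → 4
  2 × N (aromatic): no H
  1 × C: 1 H
  1 × C: no H
  1 × N: no H
  1 × O: 1 H
  Total hydrogens = 13.
Molecular formula: C14H13N3O

C14H13N3O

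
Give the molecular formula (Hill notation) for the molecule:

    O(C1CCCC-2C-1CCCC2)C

Heavy atoms from the SMILES: 11 C, 1 O.
Implicit hydrogens by atom environment:
  7 × C: 2 H each → 14
  3 × C: 1 H each → 3
  1 × C: 3 H
  1 × O: no H
  Total hydrogens = 20.
Molecular formula: C11H20O

C11H20O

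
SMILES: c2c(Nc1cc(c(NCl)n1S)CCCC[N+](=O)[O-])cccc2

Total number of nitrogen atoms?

The symbol for nitrogen appears 4 times in the SMILES.

4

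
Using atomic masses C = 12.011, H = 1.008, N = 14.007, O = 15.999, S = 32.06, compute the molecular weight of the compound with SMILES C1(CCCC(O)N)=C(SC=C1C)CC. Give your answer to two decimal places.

213.34

Molecular formula: C11H19NOS.
M = 11×12.011 + 19×1.008 + 1×14.007 + 1×15.999 + 1×32.06 = 213.34 g/mol.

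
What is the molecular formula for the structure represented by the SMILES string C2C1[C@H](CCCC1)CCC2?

Heavy atoms from the SMILES: 10 C.
Implicit hydrogens by atom environment:
  8 × C: 2 H each → 16
  2 × C: 1 H each → 2
  Total hydrogens = 18.
Molecular formula: C10H18

C10H18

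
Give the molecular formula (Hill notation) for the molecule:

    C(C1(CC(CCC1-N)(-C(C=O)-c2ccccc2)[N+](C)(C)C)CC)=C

Heavy atoms from the SMILES: 21 C, 2 N, 1 O.
Implicit hydrogens by atom environment:
  5 × C: 2 H each → 10
  5 × C (aromatic): 1 H each → 5
  4 × C: 3 H each → 12
  4 × C: 1 H each → 4
  2 × C: no H
  1 × C (aromatic): no H
  1 × N: 2 H
  1 × N (charge +1): no H
  1 × O: no H
  Total hydrogens = 33.
Net charge +1.
Molecular formula: C21H33N2O+

C21H33N2O+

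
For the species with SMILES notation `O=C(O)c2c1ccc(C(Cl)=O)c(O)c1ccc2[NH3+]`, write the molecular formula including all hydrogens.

Heavy atoms from the SMILES: 12 C, 1 Cl, 1 N, 4 O.
Implicit hydrogens by atom environment:
  6 × C (aromatic): no H
  4 × C (aromatic): 1 H each → 4
  2 × C: no H
  2 × O: 1 H each → 2
  2 × O: no H
  1 × Cl: no H
  1 × N (charge +1): 3 H
  Total hydrogens = 9.
Net charge +1.
Molecular formula: C12H9ClNO4+

C12H9ClNO4+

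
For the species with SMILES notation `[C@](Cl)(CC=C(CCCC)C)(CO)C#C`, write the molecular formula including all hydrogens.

C12H19ClO

Heavy atoms from the SMILES: 12 C, 1 Cl, 1 O.
Implicit hydrogens by atom environment:
  5 × C: 2 H each → 10
  3 × C: no H
  2 × C: 3 H each → 6
  2 × C: 1 H each → 2
  1 × Cl: no H
  1 × O: 1 H
  Total hydrogens = 19.
Molecular formula: C12H19ClO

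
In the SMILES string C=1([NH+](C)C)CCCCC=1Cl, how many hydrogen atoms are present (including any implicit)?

Hydrogens are implicit in SMILES; fill each atom to its normal valence:
  4 × C: 2 H each → 8
  2 × C: 3 H each → 6
  2 × C: no H
  1 × Cl: no H
  1 × N (charge +1): 1 H
  Total hydrogens = 15.

15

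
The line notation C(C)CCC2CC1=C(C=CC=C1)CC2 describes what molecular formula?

C14H20

Heavy atoms from the SMILES: 14 C.
Implicit hydrogens by atom environment:
  6 × C: 2 H each → 12
  4 × C (aromatic): 1 H each → 4
  2 × C (aromatic): no H
  1 × C: 3 H
  1 × C: 1 H
  Total hydrogens = 20.
Molecular formula: C14H20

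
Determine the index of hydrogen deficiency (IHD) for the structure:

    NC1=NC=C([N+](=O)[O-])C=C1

5

Molecular formula from the SMILES: C5H5N3O2.
DoU = (2C + 2 + N − H − X)/2 = (2·5 + 2 + 3 − 5 − 0)/2 = 10/2 = 5.
(Structurally: 1 ring(s) + 4 π bond(s) = 5.)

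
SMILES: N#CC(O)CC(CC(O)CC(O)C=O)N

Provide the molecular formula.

C9H16N2O4

Heavy atoms from the SMILES: 9 C, 2 N, 4 O.
Implicit hydrogens by atom environment:
  5 × C: 1 H each → 5
  3 × C: 2 H each → 6
  3 × O: 1 H each → 3
  1 × C: no H
  1 × N: 2 H
  1 × N: no H
  1 × O: no H
  Total hydrogens = 16.
Molecular formula: C9H16N2O4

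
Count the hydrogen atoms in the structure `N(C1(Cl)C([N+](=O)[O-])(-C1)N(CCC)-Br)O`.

11

Hydrogens are implicit in SMILES; fill each atom to its normal valence:
  3 × C: 2 H each → 6
  2 × C: no H
  1 × Br: no H
  1 × C: 3 H
  1 × Cl: no H
  1 × N: 1 H
  1 × N (charge +1): no H
  1 × N: no H
  1 × O: 1 H
  1 × O: no H
  1 × O (charge -1): no H
  Total hydrogens = 11.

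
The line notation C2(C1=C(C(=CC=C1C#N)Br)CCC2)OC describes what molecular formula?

Heavy atoms from the SMILES: 1 Br, 12 C, 1 N, 1 O.
Implicit hydrogens by atom environment:
  4 × C (aromatic): no H
  3 × C: 2 H each → 6
  2 × C (aromatic): 1 H each → 2
  1 × Br: no H
  1 × C: 3 H
  1 × C: 1 H
  1 × C: no H
  1 × N: no H
  1 × O: no H
  Total hydrogens = 12.
Molecular formula: C12H12BrNO

C12H12BrNO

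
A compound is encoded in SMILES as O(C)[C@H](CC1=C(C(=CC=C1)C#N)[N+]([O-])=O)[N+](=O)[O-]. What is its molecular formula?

C10H9N3O5

Heavy atoms from the SMILES: 10 C, 3 N, 5 O.
Implicit hydrogens by atom environment:
  3 × C (aromatic): 1 H each → 3
  3 × C (aromatic): no H
  3 × O: no H
  2 × N (charge +1): no H
  2 × O (charge -1): no H
  1 × C: 3 H
  1 × C: 2 H
  1 × C: 1 H
  1 × C: no H
  1 × N: no H
  Total hydrogens = 9.
Molecular formula: C10H9N3O5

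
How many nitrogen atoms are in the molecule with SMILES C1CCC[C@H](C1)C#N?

1

The symbol for nitrogen appears 1 time in the SMILES.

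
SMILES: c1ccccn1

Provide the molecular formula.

C5H5N

Heavy atoms from the SMILES: 5 C, 1 N.
Implicit hydrogens by atom environment:
  5 × C (aromatic): 1 H each → 5
  1 × N (aromatic): no H
  Total hydrogens = 5.
Molecular formula: C5H5N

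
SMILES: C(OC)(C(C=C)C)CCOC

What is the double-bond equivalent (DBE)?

1

Molecular formula from the SMILES: C9H18O2.
DoU = (2C + 2 + N − H − X)/2 = (2·9 + 2 + 0 − 18 − 0)/2 = 2/2 = 1.
(Structurally: 0 ring(s) + 1 π bond(s) = 1.)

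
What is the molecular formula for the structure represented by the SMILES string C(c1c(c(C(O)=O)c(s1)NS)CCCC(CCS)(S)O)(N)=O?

C12H18N2O4S4

Heavy atoms from the SMILES: 12 C, 2 N, 4 O, 4 S.
Implicit hydrogens by atom environment:
  5 × C: 2 H each → 10
  4 × C (aromatic): no H
  3 × C: no H
  3 × S: 1 H each → 3
  2 × O: 1 H each → 2
  2 × O: no H
  1 × N: 2 H
  1 × N: 1 H
  1 × S (aromatic): no H
  Total hydrogens = 18.
Molecular formula: C12H18N2O4S4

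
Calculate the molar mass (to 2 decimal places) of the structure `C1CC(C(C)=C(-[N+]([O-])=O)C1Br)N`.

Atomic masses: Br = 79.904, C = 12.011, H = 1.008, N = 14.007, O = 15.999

235.08

Molecular formula: C7H11BrN2O2.
M = 1×79.904 + 7×12.011 + 11×1.008 + 2×14.007 + 2×15.999 = 235.08 g/mol.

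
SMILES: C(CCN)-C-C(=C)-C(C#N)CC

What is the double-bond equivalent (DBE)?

3

Molecular formula from the SMILES: C10H18N2.
DoU = (2C + 2 + N − H − X)/2 = (2·10 + 2 + 2 − 18 − 0)/2 = 6/2 = 3.
(Structurally: 0 ring(s) + 3 π bond(s) = 3.)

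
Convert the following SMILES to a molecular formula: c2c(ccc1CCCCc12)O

C10H12O

Heavy atoms from the SMILES: 10 C, 1 O.
Implicit hydrogens by atom environment:
  4 × C: 2 H each → 8
  3 × C (aromatic): 1 H each → 3
  3 × C (aromatic): no H
  1 × O: 1 H
  Total hydrogens = 12.
Molecular formula: C10H12O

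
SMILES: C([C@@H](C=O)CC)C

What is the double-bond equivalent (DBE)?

1

Molecular formula from the SMILES: C6H12O.
DoU = (2C + 2 + N − H − X)/2 = (2·6 + 2 + 0 − 12 − 0)/2 = 2/2 = 1.
(Structurally: 0 ring(s) + 1 π bond(s) = 1.)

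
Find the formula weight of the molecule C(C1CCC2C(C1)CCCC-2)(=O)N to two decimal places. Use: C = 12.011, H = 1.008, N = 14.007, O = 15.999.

181.28

Molecular formula: C11H19NO.
M = 11×12.011 + 19×1.008 + 1×14.007 + 1×15.999 = 181.28 g/mol.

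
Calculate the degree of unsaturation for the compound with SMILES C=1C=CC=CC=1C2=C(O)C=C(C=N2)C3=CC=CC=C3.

12

Molecular formula from the SMILES: C17H13NO.
DoU = (2C + 2 + N − H − X)/2 = (2·17 + 2 + 1 − 13 − 0)/2 = 24/2 = 12.
(Structurally: 3 ring(s) + 9 π bond(s) = 12.)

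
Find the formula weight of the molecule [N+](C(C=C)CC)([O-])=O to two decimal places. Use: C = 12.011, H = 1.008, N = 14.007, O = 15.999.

115.13

Molecular formula: C5H9NO2.
M = 5×12.011 + 9×1.008 + 1×14.007 + 2×15.999 = 115.13 g/mol.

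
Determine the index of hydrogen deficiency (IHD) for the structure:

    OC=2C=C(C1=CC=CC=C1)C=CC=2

Molecular formula from the SMILES: C12H10O.
DoU = (2C + 2 + N − H − X)/2 = (2·12 + 2 + 0 − 10 − 0)/2 = 16/2 = 8.
(Structurally: 2 ring(s) + 6 π bond(s) = 8.)

8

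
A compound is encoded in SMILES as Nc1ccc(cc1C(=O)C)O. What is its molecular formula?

Heavy atoms from the SMILES: 8 C, 1 N, 2 O.
Implicit hydrogens by atom environment:
  3 × C (aromatic): 1 H each → 3
  3 × C (aromatic): no H
  1 × C: 3 H
  1 × C: no H
  1 × N: 2 H
  1 × O: 1 H
  1 × O: no H
  Total hydrogens = 9.
Molecular formula: C8H9NO2

C8H9NO2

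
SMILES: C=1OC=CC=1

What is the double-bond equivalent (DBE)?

Molecular formula from the SMILES: C4H4O.
DoU = (2C + 2 + N − H − X)/2 = (2·4 + 2 + 0 − 4 − 0)/2 = 6/2 = 3.
(Structurally: 1 ring(s) + 2 π bond(s) = 3.)

3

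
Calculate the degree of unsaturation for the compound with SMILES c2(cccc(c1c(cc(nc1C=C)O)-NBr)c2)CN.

Molecular formula from the SMILES: C14H14BrN3O.
DoU = (2C + 2 + N − H − X)/2 = (2·14 + 2 + 3 − 14 − 1)/2 = 18/2 = 9.
(Structurally: 2 ring(s) + 7 π bond(s) = 9.)

9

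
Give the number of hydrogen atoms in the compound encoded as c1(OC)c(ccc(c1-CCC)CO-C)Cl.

Hydrogens are implicit in SMILES; fill each atom to its normal valence:
  4 × C (aromatic): no H
  3 × C: 3 H each → 9
  3 × C: 2 H each → 6
  2 × C (aromatic): 1 H each → 2
  2 × O: no H
  1 × Cl: no H
  Total hydrogens = 17.

17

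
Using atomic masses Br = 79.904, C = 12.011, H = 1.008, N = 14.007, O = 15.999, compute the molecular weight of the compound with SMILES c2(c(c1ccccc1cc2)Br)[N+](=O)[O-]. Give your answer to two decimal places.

Molecular formula: C10H6BrNO2.
M = 1×79.904 + 10×12.011 + 6×1.008 + 1×14.007 + 2×15.999 = 252.07 g/mol.

252.07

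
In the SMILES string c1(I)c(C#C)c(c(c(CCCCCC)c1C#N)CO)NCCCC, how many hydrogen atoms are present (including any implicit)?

27

Hydrogens are implicit in SMILES; fill each atom to its normal valence:
  9 × C: 2 H each → 18
  6 × C (aromatic): no H
  2 × C: 3 H each → 6
  2 × C: no H
  1 × C: 1 H
  1 × I: no H
  1 × N: 1 H
  1 × N: no H
  1 × O: 1 H
  Total hydrogens = 27.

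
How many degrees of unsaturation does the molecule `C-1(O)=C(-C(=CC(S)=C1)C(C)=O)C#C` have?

Molecular formula from the SMILES: C10H8O2S.
DoU = (2C + 2 + N − H − X)/2 = (2·10 + 2 + 0 − 8 − 0)/2 = 14/2 = 7.
(Structurally: 1 ring(s) + 6 π bond(s) = 7.)

7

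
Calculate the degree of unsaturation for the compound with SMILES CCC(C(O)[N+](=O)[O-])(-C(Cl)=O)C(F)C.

Molecular formula from the SMILES: C7H11ClFNO4.
DoU = (2C + 2 + N − H − X)/2 = (2·7 + 2 + 1 − 11 − 2)/2 = 4/2 = 2.
(Structurally: 0 ring(s) + 2 π bond(s) = 2.)

2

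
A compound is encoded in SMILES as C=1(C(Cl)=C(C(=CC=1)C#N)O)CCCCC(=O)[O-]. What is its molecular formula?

Heavy atoms from the SMILES: 12 C, 1 Cl, 1 N, 3 O.
Implicit hydrogens by atom environment:
  4 × C: 2 H each → 8
  4 × C (aromatic): no H
  2 × C (aromatic): 1 H each → 2
  2 × C: no H
  1 × Cl: no H
  1 × N: no H
  1 × O: 1 H
  1 × O: no H
  1 × O (charge -1): no H
  Total hydrogens = 11.
Net charge -1.
Molecular formula: C12H11ClNO3-

C12H11ClNO3-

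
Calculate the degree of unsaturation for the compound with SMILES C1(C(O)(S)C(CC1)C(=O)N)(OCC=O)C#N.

Molecular formula from the SMILES: C9H12N2O4S.
DoU = (2C + 2 + N − H − X)/2 = (2·9 + 2 + 2 − 12 − 0)/2 = 10/2 = 5.
(Structurally: 1 ring(s) + 4 π bond(s) = 5.)

5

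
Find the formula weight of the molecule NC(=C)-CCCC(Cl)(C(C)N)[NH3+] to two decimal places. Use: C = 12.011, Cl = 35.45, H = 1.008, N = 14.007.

192.71

Molecular formula: C8H19ClN3+.
M = 8×12.011 + 1×35.45 + 19×1.008 + 3×14.007 = 192.71 g/mol.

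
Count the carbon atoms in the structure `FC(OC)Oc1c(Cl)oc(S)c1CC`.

8

The symbol for carbon appears 8 times in the SMILES. Lowercase c denotes aromatic carbon and counts toward C.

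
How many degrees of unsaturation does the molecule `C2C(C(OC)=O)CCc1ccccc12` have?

6

Molecular formula from the SMILES: C12H14O2.
DoU = (2C + 2 + N − H − X)/2 = (2·12 + 2 + 0 − 14 − 0)/2 = 12/2 = 6.
(Structurally: 2 ring(s) + 4 π bond(s) = 6.)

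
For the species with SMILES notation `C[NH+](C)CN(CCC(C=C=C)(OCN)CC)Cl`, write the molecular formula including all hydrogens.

C12H25ClN3O+

Heavy atoms from the SMILES: 12 C, 1 Cl, 3 N, 1 O.
Implicit hydrogens by atom environment:
  6 × C: 2 H each → 12
  3 × C: 3 H each → 9
  2 × C: no H
  1 × C: 1 H
  1 × Cl: no H
  1 × N: 2 H
  1 × N (charge +1): 1 H
  1 × N: no H
  1 × O: no H
  Total hydrogens = 25.
Net charge +1.
Molecular formula: C12H25ClN3O+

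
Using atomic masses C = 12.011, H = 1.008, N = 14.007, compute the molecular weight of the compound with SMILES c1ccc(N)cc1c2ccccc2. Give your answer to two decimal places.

Molecular formula: C12H11N.
M = 12×12.011 + 11×1.008 + 1×14.007 = 169.23 g/mol.

169.23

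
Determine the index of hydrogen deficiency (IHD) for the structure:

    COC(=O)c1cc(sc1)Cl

4

Molecular formula from the SMILES: C6H5ClO2S.
DoU = (2C + 2 + N − H − X)/2 = (2·6 + 2 + 0 − 5 − 1)/2 = 8/2 = 4.
(Structurally: 1 ring(s) + 3 π bond(s) = 4.)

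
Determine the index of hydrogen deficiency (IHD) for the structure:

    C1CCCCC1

1

Molecular formula from the SMILES: C6H12.
DoU = (2C + 2 + N − H − X)/2 = (2·6 + 2 + 0 − 12 − 0)/2 = 2/2 = 1.
(Structurally: 1 ring(s) + 0 π bond(s) = 1.)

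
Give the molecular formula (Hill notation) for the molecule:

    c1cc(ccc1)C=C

C8H8

Heavy atoms from the SMILES: 8 C.
Implicit hydrogens by atom environment:
  5 × C (aromatic): 1 H each → 5
  1 × C: 2 H
  1 × C: 1 H
  1 × C (aromatic): no H
  Total hydrogens = 8.
Molecular formula: C8H8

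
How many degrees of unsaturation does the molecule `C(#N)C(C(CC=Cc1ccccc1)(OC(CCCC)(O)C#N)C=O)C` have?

10

Molecular formula from the SMILES: C20H24N2O3.
DoU = (2C + 2 + N − H − X)/2 = (2·20 + 2 + 2 − 24 − 0)/2 = 20/2 = 10.
(Structurally: 1 ring(s) + 9 π bond(s) = 10.)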